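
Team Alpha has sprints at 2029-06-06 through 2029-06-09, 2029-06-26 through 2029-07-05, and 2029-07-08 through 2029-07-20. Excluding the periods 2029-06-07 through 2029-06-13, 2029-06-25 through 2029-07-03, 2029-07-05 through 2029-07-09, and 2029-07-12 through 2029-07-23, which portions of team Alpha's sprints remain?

2029-06-06 through 2029-06-06, 2029-07-04 through 2029-07-04, 2029-07-10 through 2029-07-11

2029-06-06 through 2029-06-09 \ B = 2029-06-06 through 2029-06-06.
2029-06-26 through 2029-07-05 \ B = 2029-07-04 through 2029-07-04.
2029-07-08 through 2029-07-20 \ B = 2029-07-10 through 2029-07-11.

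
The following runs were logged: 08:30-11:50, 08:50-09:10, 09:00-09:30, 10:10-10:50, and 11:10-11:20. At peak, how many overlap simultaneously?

At 09:00, 3 of the intervals are simultaneously active.
No point has more.

3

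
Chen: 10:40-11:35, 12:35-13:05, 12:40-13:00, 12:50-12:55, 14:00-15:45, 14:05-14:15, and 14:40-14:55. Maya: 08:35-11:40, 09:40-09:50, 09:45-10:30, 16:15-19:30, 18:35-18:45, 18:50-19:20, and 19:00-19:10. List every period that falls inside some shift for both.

Merge the first list: 10:40–11:35, 12:35–13:05, 14:00–15:45.
Merge the second list: 08:35–11:40, 16:15–19:30.
10:40–11:35 ∩ B → 10:40–11:35.
12:35–13:05 meets no B interval.
14:00–15:45 meets no B interval.

10:40–11:35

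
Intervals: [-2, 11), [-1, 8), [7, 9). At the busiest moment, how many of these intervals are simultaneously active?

3

Walk the sorted start/end points keeping a running depth.
The depth first hits 3 at 7.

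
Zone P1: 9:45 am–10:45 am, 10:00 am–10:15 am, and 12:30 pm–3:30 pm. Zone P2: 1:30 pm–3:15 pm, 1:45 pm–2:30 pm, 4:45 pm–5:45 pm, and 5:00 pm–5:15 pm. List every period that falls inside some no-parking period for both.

Merge the first list: 9:45 am–10:45 am, 12:30 pm–3:30 pm.
Merge the second list: 1:30 pm–3:15 pm, 4:45 pm–5:45 pm.
9:45 am–10:45 am meets no B interval.
12:30 pm–3:30 pm ∩ B → 1:30 pm–3:15 pm.

1:30 pm–3:15 pm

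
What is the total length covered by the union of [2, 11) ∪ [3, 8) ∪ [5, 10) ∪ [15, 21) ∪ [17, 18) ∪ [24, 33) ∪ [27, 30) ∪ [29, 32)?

Merged: [2, 11), [15, 21), [24, 33).
Lengths: 9 + 6 + 9 = 24.

24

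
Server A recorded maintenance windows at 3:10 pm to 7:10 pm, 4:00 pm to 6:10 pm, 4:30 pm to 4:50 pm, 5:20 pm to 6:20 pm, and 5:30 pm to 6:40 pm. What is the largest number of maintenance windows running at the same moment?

Walk the sorted start/end points keeping a running depth.
The depth first hits 4 at 5:30 pm.

4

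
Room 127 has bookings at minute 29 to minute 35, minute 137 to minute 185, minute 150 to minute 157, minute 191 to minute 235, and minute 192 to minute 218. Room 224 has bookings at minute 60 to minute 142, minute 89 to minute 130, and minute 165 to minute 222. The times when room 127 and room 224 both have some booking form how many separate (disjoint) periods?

3

Merge the first list: minute 29 to minute 35, minute 137 to minute 185, minute 191 to minute 235.
Merge the second list: minute 60 to minute 142, minute 165 to minute 222.
A ∩ B = minute 137 to minute 142, minute 165 to minute 185, minute 191 to minute 222.
That is 3 disjoint pieces.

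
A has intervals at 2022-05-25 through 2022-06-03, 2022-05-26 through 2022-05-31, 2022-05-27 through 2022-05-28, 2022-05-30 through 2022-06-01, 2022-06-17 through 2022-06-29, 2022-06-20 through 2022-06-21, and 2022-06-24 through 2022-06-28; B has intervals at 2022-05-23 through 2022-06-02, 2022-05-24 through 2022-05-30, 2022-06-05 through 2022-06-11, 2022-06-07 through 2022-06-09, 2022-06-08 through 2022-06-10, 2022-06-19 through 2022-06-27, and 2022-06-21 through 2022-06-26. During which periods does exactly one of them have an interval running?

A, merged: 2022-05-25 through 2022-06-03, 2022-06-17 through 2022-06-29.
B, merged: 2022-05-23 through 2022-06-02, 2022-06-05 through 2022-06-11, 2022-06-19 through 2022-06-27.
Only in the first: 2022-06-03 through 2022-06-03, 2022-06-17 through 2022-06-18, 2022-06-28 through 2022-06-29.
Only in the second: 2022-05-23 through 2022-05-24, 2022-06-05 through 2022-06-11.
Together these are the periods covered by exactly one.

2022-05-23 through 2022-05-24, 2022-06-03 through 2022-06-03, 2022-06-05 through 2022-06-11, 2022-06-17 through 2022-06-18, 2022-06-28 through 2022-06-29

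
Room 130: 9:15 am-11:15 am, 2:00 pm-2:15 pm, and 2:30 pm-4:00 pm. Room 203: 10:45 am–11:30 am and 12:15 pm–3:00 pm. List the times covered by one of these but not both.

9:15 am–10:45 am, 11:15 am–11:30 am, 12:15 pm–2:00 pm, 2:15 pm–2:30 pm, 3:00 pm–4:00 pm

Only in the first: 9:15 am–10:45 am, 3:00 pm–4:00 pm.
Only in the second: 11:15 am–11:30 am, 12:15 pm–2:00 pm, 2:15 pm–2:30 pm.
Together these are the periods covered by exactly one.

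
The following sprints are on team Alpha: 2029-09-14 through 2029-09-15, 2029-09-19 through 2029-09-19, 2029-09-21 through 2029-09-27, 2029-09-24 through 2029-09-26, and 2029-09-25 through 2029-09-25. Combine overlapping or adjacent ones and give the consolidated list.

2029-09-19 through 2029-09-19 is disjoint → start new block.
2029-09-21 through 2029-09-27 is disjoint → start new block.
2029-09-24 through 2029-09-26 overlaps/touches 2029-09-21 through 2029-09-27 → extend to 2029-09-21 through 2029-09-27.
2029-09-25 through 2029-09-25 overlaps/touches 2029-09-21 through 2029-09-27 → extend to 2029-09-21 through 2029-09-27.

2029-09-14 through 2029-09-15, 2029-09-19 through 2029-09-19, 2029-09-21 through 2029-09-27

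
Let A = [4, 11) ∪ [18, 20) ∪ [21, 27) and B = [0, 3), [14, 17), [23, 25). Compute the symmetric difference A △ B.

[0, 3) ∪ [4, 11) ∪ [14, 17) ∪ [18, 20) ∪ [21, 23) ∪ [25, 27)

Only in the first: [4, 11), [18, 20), [21, 23), [25, 27).
Only in the second: [0, 3), [14, 17).
Together these are the periods covered by exactly one.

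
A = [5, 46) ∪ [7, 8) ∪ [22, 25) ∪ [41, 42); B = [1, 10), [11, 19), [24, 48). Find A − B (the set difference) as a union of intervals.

[10, 11) ∪ [19, 24)

Merge the first list: [5, 46).
[5, 46) minus B → [10, 11), [19, 24).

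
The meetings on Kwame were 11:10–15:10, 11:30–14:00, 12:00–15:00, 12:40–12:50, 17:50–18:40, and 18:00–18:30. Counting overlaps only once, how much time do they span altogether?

Merged: 11:10–15:10, 17:50–18:40.
Lengths: 4 h + 50 min = 4 h 50 min.

4 h 50 min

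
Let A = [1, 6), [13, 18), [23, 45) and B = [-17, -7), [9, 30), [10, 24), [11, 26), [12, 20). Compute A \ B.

[1, 6) ∪ [30, 45)

Merge the second list: [-17, -7), [9, 30).
[1, 6) is untouched.
[13, 18) lies entirely inside B → drops out.
[23, 45) with B removed leaves [30, 45).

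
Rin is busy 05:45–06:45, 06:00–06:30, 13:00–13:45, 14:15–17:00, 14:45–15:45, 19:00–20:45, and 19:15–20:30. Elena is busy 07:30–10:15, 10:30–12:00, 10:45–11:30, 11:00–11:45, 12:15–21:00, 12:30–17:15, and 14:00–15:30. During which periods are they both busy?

First set merges to 05:45-06:45, 13:00-13:45, 14:15-17:00, 19:00-20:45.
Second set merges to 07:30-10:15, 10:30-12:00, 12:15-21:00.
05:45-06:45 meets no B interval.
13:00-13:45 ∩ B → 13:00-13:45.
14:15-17:00 ∩ B → 14:15-17:00.
19:00-20:45 ∩ B → 19:00-20:45.

13:00-13:45, 14:15-17:00, 19:00-20:45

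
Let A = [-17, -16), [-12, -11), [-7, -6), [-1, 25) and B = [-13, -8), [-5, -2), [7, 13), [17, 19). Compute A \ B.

[-17, -16) ∪ [-7, -6) ∪ [-1, 7) ∪ [13, 17) ∪ [19, 25)

[-17, -16): no B overlap → unchanged.
[-12, -11): fully covered by B → removed.
[-7, -6): no B overlap → unchanged.
[-1, 25) minus B → [-1, 7), [13, 17), [19, 25).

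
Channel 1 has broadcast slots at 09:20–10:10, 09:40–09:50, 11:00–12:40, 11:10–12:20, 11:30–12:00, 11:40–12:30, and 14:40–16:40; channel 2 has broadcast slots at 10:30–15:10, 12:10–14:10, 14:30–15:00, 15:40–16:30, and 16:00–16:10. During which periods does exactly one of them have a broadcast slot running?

A, merged: 09:20–10:10, 11:00–12:40, 14:40–16:40.
B, merged: 10:30–15:10, 15:40–16:30.
Only in the first: 09:20–10:10, 15:10–15:40, 16:30–16:40.
Only in the second: 10:30–11:00, 12:40–14:40.
Together these are the periods covered by exactly one.

09:20–10:10, 10:30–11:00, 12:40–14:40, 15:10–15:40, 16:30–16:40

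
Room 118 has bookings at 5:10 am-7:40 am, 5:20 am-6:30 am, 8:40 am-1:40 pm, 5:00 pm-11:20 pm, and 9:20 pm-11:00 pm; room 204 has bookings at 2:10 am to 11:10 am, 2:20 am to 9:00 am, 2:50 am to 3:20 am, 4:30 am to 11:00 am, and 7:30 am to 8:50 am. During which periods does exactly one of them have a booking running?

A, merged: 5:10 am–7:40 am, 8:40 am–1:40 pm, 5:00 pm–11:20 pm.
B, merged: 2:10 am–11:10 am.
A \ B = 11:10 am–1:40 pm, 5:00 pm–11:20 pm.
B \ A = 2:10 am–5:10 am, 7:40 am–8:40 am.
Union of the two gives the symmetric difference.

2:10 am–5:10 am, 7:40 am–8:40 am, 11:10 am–1:40 pm, 5:00 pm–11:20 pm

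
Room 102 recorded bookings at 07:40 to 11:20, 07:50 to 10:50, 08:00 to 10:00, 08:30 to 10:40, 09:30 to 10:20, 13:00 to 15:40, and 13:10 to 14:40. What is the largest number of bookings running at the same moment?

Sweep endpoints in order; track running count of active intervals.
Peak of 5 reached at 09:30.

5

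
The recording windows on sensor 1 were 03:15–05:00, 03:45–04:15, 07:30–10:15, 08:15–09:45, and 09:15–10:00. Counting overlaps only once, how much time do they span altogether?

4 h 30 min

Merged: 03:15–05:00, 07:30–10:15.
Lengths: 1 h 45 min + 2 h 45 min = 4 h 30 min.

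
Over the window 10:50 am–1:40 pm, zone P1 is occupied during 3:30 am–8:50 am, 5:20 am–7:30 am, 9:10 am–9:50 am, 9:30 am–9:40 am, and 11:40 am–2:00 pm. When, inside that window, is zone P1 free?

10:50 am–11:40 am

Covered (merged): 3:30 am–8:50 am, 9:10 am–9:50 am, 11:40 am–2:00 pm.
Gaps within 10:50 am–1:40 pm: 10:50 am–11:40 am.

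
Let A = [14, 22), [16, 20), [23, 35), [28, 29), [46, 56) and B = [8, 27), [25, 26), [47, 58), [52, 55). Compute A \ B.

[27, 35) ∪ [46, 47)

A, merged: [14, 22), [23, 35), [46, 56).
B, merged: [8, 27), [47, 58).
[14, 22): fully covered by B → removed.
[23, 35) minus B → [27, 35).
[46, 56) minus B → [46, 47).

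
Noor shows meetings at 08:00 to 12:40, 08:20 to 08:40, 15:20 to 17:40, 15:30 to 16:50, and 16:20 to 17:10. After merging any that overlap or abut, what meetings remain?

08:20–08:40 overlaps/touches 08:00–12:40 → extend to 08:00–12:40.
15:20–17:40 is disjoint → start new block.
15:30–16:50 overlaps/touches 15:20–17:40 → extend to 15:20–17:40.
16:20–17:10 overlaps/touches 15:20–17:40 → extend to 15:20–17:40.

08:00–12:40, 15:20–17:40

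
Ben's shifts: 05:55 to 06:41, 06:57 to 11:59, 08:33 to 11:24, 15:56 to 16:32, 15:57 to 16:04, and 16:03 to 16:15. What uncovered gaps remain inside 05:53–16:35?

05:53-05:55, 06:41-06:57, 11:59-15:56, 16:32-16:35

The merged coverage is 05:55-06:41, 06:57-11:59, 15:56-16:32.
Gaps within 05:53-16:35: 05:53-05:55, 06:41-06:57, 11:59-15:56, 16:32-16:35.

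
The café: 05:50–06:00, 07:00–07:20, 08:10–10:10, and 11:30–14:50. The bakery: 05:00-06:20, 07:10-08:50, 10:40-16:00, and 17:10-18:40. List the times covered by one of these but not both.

A \ B = 07:00–07:10, 08:50–10:10.
B \ A = 05:00–05:50, 06:00–06:20, 07:20–08:10, 10:40–11:30, 14:50–16:00, 17:10–18:40.
Union of the two gives the symmetric difference.

05:00–05:50, 06:00–06:20, 07:00–07:10, 07:20–08:10, 08:50–10:10, 10:40–11:30, 14:50–16:00, 17:10–18:40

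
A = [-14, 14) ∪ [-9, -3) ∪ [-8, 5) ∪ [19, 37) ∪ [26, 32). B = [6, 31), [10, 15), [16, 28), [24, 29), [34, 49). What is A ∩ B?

A, merged: [-14, 14), [19, 37).
B, merged: [6, 31), [34, 49).
[-14, 14) meets the second set on [6, 14).
[19, 37) meets the second set on [19, 31), [34, 37).

[6, 14) ∪ [19, 31) ∪ [34, 37)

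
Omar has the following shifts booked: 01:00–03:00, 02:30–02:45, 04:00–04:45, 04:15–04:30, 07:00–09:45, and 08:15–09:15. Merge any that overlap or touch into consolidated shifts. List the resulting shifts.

02:30–02:45 overlaps/touches 01:00–03:00 → extend to 01:00–03:00.
04:00–04:45 is disjoint → start new block.
04:15–04:30 overlaps/touches 04:00–04:45 → extend to 04:00–04:45.
07:00–09:45 is disjoint → start new block.
08:15–09:15 overlaps/touches 07:00–09:45 → extend to 07:00–09:45.

01:00–03:00, 04:00–04:45, 07:00–09:45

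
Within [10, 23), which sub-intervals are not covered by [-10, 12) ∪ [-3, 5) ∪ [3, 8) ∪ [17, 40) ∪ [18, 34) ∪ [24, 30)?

After merging, the occupied span is [-10, 12), [17, 40).
Complement within [10, 23): [12, 17).

[12, 17)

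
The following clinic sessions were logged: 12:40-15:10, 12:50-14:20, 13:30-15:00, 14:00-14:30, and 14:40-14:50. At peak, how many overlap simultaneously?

4

Sweep endpoints in order; track running count of active intervals.
Peak of 4 reached at 14:00.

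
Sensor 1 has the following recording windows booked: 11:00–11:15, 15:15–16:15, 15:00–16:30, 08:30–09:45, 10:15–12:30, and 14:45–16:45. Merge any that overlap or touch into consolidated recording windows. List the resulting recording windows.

08:30–09:45, 10:15–12:30, 14:45–16:45

Sort by start: 08:30–09:45, 10:15–12:30, 11:00–11:15, 14:45–16:45, 15:00–16:30, 15:15–16:15.
10:15–12:30 is disjoint → start new block.
11:00–11:15 overlaps/touches 10:15–12:30 → extend to 10:15–12:30.
14:45–16:45 is disjoint → start new block.
15:00–16:30 overlaps/touches 14:45–16:45 → extend to 14:45–16:45.
15:15–16:15 overlaps/touches 14:45–16:45 → extend to 14:45–16:45.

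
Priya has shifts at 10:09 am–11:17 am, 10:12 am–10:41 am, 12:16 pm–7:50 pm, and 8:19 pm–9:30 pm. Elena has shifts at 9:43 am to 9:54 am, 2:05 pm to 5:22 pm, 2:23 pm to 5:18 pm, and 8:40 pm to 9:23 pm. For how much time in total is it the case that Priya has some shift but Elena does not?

5 h 53 min

Merge the first list: 10:09 am–11:17 am, 12:16 pm–7:50 pm, 8:19 pm–9:30 pm.
Merge the second list: 9:43 am–9:54 am, 2:05 pm–5:22 pm, 8:40 pm–9:23 pm.
A \ B = 10:09 am–11:17 am, 12:16 pm–2:05 pm, 5:22 pm–7:50 pm, 8:19 pm–8:40 pm, 9:23 pm–9:30 pm.
Total: 1 h 8 min + 1 h 49 min + 2 h 28 min + 21 min + 7 min = 5 h 53 min.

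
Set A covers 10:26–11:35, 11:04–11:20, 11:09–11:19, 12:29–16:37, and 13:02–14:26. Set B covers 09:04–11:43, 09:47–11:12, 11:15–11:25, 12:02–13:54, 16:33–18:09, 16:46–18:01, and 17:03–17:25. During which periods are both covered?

10:26–11:35, 12:29–13:54, 16:33–16:37

Merge the first list: 10:26–11:35, 12:29–16:37.
Merge the second list: 09:04–11:43, 12:02–13:54, 16:33–18:09.
10:26–11:35 meets the second set on 10:26–11:35.
12:29–16:37 meets the second set on 12:29–13:54, 16:33–16:37.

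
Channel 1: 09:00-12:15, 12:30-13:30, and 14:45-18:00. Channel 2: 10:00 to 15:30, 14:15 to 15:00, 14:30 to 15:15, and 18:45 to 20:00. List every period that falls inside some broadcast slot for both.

10:00–12:15, 12:30–13:30, 14:45–15:30

Merge the second list: 10:00–15:30, 18:45–20:00.
09:00–12:15 ∩ B → 10:00–12:15.
12:30–13:30 ∩ B → 12:30–13:30.
14:45–18:00 ∩ B → 14:45–15:30.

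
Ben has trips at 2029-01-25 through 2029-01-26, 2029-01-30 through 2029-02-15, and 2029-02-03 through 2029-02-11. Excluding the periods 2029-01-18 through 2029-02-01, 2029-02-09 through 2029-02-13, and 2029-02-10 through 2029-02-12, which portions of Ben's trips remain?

Merge the first list: 2029-01-25 through 2029-01-26, 2029-01-30 through 2029-02-15.
Merge the second list: 2029-01-18 through 2029-02-01, 2029-02-09 through 2029-02-13.
2029-01-25 through 2029-01-26: fully covered by B → removed.
2029-01-30 through 2029-02-15 minus B → 2029-02-02 through 2029-02-08, 2029-02-14 through 2029-02-15.

2029-02-02 through 2029-02-08, 2029-02-14 through 2029-02-15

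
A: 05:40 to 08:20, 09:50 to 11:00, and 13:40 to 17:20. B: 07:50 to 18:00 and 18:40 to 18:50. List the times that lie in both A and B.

07:50–08:20, 09:50–11:00, 13:40–17:20

05:40–08:20 ∩ B → 07:50–08:20.
09:50–11:00 ∩ B → 09:50–11:00.
13:40–17:20 ∩ B → 13:40–17:20.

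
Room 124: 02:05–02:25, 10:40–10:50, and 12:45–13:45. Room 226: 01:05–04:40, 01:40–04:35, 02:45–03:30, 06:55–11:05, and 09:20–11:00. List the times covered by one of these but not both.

01:05-02:05, 02:25-04:40, 06:55-10:40, 10:50-11:05, 12:45-13:45

B, merged: 01:05-04:40, 06:55-11:05.
A but not B: 12:45-13:45.
B but not A: 01:05-02:05, 02:25-04:40, 06:55-10:40, 10:50-11:05.
Combining gives A △ B.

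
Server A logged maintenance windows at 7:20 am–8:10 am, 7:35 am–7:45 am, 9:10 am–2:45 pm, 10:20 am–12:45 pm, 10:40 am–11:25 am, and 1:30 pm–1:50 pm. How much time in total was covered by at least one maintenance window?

6 h 25 min

Merged: 7:20 am-8:10 am, 9:10 am-2:45 pm.
Lengths: 50 min + 5 h 35 min = 6 h 25 min.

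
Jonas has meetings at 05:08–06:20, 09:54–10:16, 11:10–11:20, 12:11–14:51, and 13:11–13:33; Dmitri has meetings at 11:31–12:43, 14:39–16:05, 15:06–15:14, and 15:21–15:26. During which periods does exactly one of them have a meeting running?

05:08-06:20, 09:54-10:16, 11:10-11:20, 11:31-12:11, 12:43-14:39, 14:51-16:05

A, merged: 05:08-06:20, 09:54-10:16, 11:10-11:20, 12:11-14:51.
B, merged: 11:31-12:43, 14:39-16:05.
A \ B = 05:08-06:20, 09:54-10:16, 11:10-11:20, 12:43-14:39.
B \ A = 11:31-12:11, 14:51-16:05.
Union of the two gives the symmetric difference.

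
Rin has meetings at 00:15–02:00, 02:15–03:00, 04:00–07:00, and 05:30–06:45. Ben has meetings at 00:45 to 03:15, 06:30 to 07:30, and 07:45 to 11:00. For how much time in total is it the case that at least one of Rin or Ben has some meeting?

9 h 45 min

Merge the first list: 00:15–02:00, 02:15–03:00, 04:00–07:00.
A ∪ B = 00:15–03:15, 04:00–07:30, 07:45–11:00.
Total: 3 h + 3 h 30 min + 3 h 15 min = 9 h 45 min.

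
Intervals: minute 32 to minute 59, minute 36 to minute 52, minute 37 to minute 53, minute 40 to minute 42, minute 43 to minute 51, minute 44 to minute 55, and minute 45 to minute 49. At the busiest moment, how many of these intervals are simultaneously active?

Sweep endpoints in order; track running count of active intervals.
Peak of 6 reached at minute 45.

6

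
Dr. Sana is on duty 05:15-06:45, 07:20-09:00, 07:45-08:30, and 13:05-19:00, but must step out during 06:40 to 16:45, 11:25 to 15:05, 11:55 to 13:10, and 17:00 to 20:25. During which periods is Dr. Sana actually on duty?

A, merged: 05:15–06:45, 07:20–09:00, 13:05–19:00.
B, merged: 06:40–16:45, 17:00–20:25.
05:15–06:45 \ B = 05:15–06:40.
07:20–09:00: entirely removed.
13:05–19:00 \ B = 16:45–17:00.

05:15–06:40, 16:45–17:00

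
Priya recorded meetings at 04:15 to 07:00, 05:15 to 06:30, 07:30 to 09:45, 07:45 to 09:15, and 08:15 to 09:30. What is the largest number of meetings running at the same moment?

Walk the sorted start/end points keeping a running depth.
The depth first hits 3 at 08:15.

3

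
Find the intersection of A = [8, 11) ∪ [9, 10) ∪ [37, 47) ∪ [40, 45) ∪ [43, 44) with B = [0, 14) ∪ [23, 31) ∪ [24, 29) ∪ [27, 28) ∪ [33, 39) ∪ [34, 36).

A, merged: [8, 11), [37, 47).
B, merged: [0, 14), [23, 31), [33, 39).
[8, 11) meets the second set on [8, 11).
[37, 47) meets the second set on [37, 39).

[8, 11) ∪ [37, 39)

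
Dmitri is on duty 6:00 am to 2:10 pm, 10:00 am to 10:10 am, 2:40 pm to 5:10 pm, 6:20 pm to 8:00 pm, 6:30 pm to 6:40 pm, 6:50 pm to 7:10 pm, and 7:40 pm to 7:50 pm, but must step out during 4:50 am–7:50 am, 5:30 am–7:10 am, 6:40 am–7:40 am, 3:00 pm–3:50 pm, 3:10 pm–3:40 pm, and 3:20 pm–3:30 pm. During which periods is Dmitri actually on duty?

First set merges to 6:00 am-2:10 pm, 2:40 pm-5:10 pm, 6:20 pm-8:00 pm.
Second set merges to 4:50 am-7:50 am, 3:00 pm-3:50 pm.
6:00 am-2:10 pm minus B → 7:50 am-2:10 pm.
2:40 pm-5:10 pm minus B → 2:40 pm-3:00 pm, 3:50 pm-5:10 pm.
6:20 pm-8:00 pm: no B overlap → unchanged.

7:50 am-2:10 pm, 2:40 pm-3:00 pm, 3:50 pm-5:10 pm, 6:20 pm-8:00 pm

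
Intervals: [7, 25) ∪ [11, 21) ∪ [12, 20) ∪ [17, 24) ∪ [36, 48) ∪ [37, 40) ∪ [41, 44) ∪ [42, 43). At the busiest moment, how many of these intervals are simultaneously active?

Sweep endpoints in order; track running count of active intervals.
Peak of 4 reached at 17.

4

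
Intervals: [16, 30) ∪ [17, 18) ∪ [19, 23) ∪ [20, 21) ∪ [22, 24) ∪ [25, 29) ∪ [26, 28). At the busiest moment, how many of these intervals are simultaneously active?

At 20, 3 of the intervals are simultaneously active.
No point has more.

3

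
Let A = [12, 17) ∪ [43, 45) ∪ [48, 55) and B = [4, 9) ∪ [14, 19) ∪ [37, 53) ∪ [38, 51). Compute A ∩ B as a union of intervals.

[14, 17) ∪ [43, 45) ∪ [48, 53)

B, merged: [4, 9), [14, 19), [37, 53).
[12, 17) ∩ B → [14, 17).
[43, 45) ∩ B → [43, 45).
[48, 55) ∩ B → [48, 53).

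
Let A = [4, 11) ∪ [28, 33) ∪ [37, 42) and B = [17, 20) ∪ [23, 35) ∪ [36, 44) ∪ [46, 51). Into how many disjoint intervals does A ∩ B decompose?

A ∩ B = [28, 33), [37, 42).
That is 2 disjoint pieces.

2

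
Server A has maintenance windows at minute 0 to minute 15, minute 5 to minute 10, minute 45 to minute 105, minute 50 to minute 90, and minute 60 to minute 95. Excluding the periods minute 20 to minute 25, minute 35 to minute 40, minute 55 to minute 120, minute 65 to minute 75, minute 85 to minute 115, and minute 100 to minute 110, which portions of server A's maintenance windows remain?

minute 0 to minute 15, minute 45 to minute 55

First set merges to minute 0 to minute 15, minute 45 to minute 105.
Second set merges to minute 20 to minute 25, minute 35 to minute 40, minute 55 to minute 120.
minute 0 to minute 15: no B overlap → unchanged.
minute 45 to minute 105 minus B → minute 45 to minute 55.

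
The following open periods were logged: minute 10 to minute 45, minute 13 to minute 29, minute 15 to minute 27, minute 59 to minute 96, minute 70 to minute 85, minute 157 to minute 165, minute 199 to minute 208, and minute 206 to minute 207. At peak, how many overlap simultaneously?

Walk the sorted start/end points keeping a running depth.
The depth first hits 3 at minute 15.

3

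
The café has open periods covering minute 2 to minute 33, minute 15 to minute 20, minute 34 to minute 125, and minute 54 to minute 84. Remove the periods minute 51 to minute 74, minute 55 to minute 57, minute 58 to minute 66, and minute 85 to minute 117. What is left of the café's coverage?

First set merges to minute 2 to minute 33, minute 34 to minute 125.
Second set merges to minute 51 to minute 74, minute 85 to minute 117.
minute 2 to minute 33 is untouched.
minute 34 to minute 125 with B removed leaves minute 34 to minute 51, minute 74 to minute 85, minute 117 to minute 125.

minute 2 to minute 33, minute 34 to minute 51, minute 74 to minute 85, minute 117 to minute 125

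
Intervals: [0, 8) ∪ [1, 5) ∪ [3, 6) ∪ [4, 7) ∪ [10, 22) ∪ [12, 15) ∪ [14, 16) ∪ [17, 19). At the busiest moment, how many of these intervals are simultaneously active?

4

Walk the sorted start/end points keeping a running depth.
The depth first hits 4 at 4.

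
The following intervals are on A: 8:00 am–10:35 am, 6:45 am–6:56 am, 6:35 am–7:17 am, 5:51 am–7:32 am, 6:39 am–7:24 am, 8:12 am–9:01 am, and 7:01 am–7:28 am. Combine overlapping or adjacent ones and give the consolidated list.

Sort by start: 5:51 am-7:32 am, 6:35 am-7:17 am, 6:39 am-7:24 am, 6:45 am-6:56 am, 7:01 am-7:28 am, 8:00 am-10:35 am, 8:12 am-9:01 am.
6:35 am-7:17 am overlaps/touches 5:51 am-7:32 am → extend to 5:51 am-7:32 am.
6:39 am-7:24 am overlaps/touches 5:51 am-7:32 am → extend to 5:51 am-7:32 am.
6:45 am-6:56 am overlaps/touches 5:51 am-7:32 am → extend to 5:51 am-7:32 am.
7:01 am-7:28 am overlaps/touches 5:51 am-7:32 am → extend to 5:51 am-7:32 am.
8:00 am-10:35 am is disjoint → start new block.
8:12 am-9:01 am overlaps/touches 8:00 am-10:35 am → extend to 8:00 am-10:35 am.

5:51 am-7:32 am, 8:00 am-10:35 am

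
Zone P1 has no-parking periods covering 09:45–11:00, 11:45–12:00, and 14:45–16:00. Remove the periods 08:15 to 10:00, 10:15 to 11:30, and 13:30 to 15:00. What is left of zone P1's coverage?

10:00–10:15, 11:45–12:00, 15:00–16:00

09:45–11:00 with B removed leaves 10:00–10:15.
11:45–12:00 is untouched.
14:45–16:00 with B removed leaves 15:00–16:00.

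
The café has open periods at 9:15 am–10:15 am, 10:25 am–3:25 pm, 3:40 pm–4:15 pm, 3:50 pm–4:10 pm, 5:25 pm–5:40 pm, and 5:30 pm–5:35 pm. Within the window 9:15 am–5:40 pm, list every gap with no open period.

10:15 am–10:25 am, 3:25 pm–3:40 pm, 4:15 pm–5:25 pm

The merged coverage is 9:15 am–10:15 am, 10:25 am–3:25 pm, 3:40 pm–4:15 pm, 5:25 pm–5:40 pm.
Complement within 9:15 am–5:40 pm: 10:15 am–10:25 am, 3:25 pm–3:40 pm, 4:15 pm–5:25 pm.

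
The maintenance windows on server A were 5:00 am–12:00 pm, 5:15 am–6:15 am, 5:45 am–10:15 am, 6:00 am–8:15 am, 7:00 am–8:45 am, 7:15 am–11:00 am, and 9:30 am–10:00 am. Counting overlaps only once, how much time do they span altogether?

7 h

Merged: 5:00 am–12:00 pm.
Length: 7 h.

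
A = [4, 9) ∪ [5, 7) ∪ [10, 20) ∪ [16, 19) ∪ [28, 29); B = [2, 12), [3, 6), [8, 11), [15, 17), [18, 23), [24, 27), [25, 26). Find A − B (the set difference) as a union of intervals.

[12, 15) ∪ [17, 18) ∪ [28, 29)

Merge the first list: [4, 9), [10, 20), [28, 29).
Merge the second list: [2, 12), [15, 17), [18, 23), [24, 27).
[4, 9): fully covered by B → removed.
[10, 20) minus B → [12, 15), [17, 18).
[28, 29): no B overlap → unchanged.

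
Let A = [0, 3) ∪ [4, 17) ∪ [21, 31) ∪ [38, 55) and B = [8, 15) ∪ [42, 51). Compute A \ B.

[0, 3): no B overlap → unchanged.
[4, 17) minus B → [4, 8), [15, 17).
[21, 31): no B overlap → unchanged.
[38, 55) minus B → [38, 42), [51, 55).

[0, 3) ∪ [4, 8) ∪ [15, 17) ∪ [21, 31) ∪ [38, 42) ∪ [51, 55)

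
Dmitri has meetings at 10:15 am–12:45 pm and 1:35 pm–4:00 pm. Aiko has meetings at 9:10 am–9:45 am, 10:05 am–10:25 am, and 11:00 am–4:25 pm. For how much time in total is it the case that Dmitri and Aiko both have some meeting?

4 h 20 min

A ∩ B = 10:15 am–10:25 am, 11:00 am–12:45 pm, 1:35 pm–4:00 pm.
Total: 10 min + 1 h 45 min + 2 h 25 min = 4 h 20 min.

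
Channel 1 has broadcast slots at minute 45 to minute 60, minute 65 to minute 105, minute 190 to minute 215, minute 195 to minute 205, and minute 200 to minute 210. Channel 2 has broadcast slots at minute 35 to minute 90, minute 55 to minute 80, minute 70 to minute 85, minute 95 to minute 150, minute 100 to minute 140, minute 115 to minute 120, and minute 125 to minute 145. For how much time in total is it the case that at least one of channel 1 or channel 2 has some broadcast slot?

Merge the first list: minute 45 to minute 60, minute 65 to minute 105, minute 190 to minute 215.
Merge the second list: minute 35 to minute 90, minute 95 to minute 150.
A ∪ B = minute 35 to minute 150, minute 190 to minute 215.
Total: 115 minutes + 25 minutes = 140 minutes.

140 minutes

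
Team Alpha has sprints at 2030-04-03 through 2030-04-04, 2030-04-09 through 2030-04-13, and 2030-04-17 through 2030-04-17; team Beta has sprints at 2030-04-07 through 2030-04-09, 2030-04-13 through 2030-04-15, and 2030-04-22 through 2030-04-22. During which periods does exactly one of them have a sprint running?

2030-04-03 through 2030-04-04, 2030-04-07 through 2030-04-08, 2030-04-10 through 2030-04-12, 2030-04-14 through 2030-04-15, 2030-04-17 through 2030-04-17, 2030-04-22 through 2030-04-22

A \ B = 2030-04-03 through 2030-04-04, 2030-04-10 through 2030-04-12, 2030-04-17 through 2030-04-17.
B \ A = 2030-04-07 through 2030-04-08, 2030-04-14 through 2030-04-15, 2030-04-22 through 2030-04-22.
Union of the two gives the symmetric difference.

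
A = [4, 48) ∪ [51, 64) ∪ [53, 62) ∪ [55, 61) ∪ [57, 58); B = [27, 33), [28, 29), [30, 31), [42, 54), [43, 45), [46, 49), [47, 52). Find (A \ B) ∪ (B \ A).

First set merges to [4, 48), [51, 64).
Second set merges to [27, 33), [42, 54).
Only in the first: [4, 27), [33, 42), [54, 64).
Only in the second: [48, 51).
Together these are the periods covered by exactly one.

[4, 27) ∪ [33, 42) ∪ [48, 51) ∪ [54, 64)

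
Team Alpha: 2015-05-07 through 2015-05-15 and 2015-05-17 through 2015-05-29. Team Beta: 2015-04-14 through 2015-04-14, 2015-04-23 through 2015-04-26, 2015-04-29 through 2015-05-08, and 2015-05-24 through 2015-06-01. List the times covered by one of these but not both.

2015-04-14 through 2015-04-14, 2015-04-23 through 2015-04-26, 2015-04-29 through 2015-05-06, 2015-05-09 through 2015-05-15, 2015-05-17 through 2015-05-23, 2015-05-30 through 2015-06-01

A \ B = 2015-05-09 through 2015-05-15, 2015-05-17 through 2015-05-23.
B \ A = 2015-04-14 through 2015-04-14, 2015-04-23 through 2015-04-26, 2015-04-29 through 2015-05-06, 2015-05-30 through 2015-06-01.
Union of the two gives the symmetric difference.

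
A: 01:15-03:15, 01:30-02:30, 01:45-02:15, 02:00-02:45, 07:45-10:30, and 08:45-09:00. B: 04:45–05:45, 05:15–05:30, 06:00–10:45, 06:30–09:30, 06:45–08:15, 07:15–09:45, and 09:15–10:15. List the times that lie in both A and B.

07:45–10:30

First set merges to 01:15–03:15, 07:45–10:30.
Second set merges to 04:45–05:45, 06:00–10:45.
01:15–03:15 falls entirely outside B.
07:45–10:30 overlaps B on 07:45–10:30.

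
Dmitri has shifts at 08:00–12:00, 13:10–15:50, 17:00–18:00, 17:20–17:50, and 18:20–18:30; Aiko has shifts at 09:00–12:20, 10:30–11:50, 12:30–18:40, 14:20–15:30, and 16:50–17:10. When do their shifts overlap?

Merge the first list: 08:00-12:00, 13:10-15:50, 17:00-18:00, 18:20-18:30.
Merge the second list: 09:00-12:20, 12:30-18:40.
08:00-12:00 meets the second set on 09:00-12:00.
13:10-15:50 meets the second set on 13:10-15:50.
17:00-18:00 meets the second set on 17:00-18:00.
18:20-18:30 meets the second set on 18:20-18:30.

09:00-12:00, 13:10-15:50, 17:00-18:00, 18:20-18:30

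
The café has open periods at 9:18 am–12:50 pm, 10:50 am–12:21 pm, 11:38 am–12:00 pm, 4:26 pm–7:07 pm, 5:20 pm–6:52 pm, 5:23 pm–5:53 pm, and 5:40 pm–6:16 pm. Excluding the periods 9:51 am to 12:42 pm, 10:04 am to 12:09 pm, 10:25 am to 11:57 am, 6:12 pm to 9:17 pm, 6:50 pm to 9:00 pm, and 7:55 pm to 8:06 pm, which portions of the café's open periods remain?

9:18 am–9:51 am, 12:42 pm–12:50 pm, 4:26 pm–6:12 pm

Merge the first list: 9:18 am–12:50 pm, 4:26 pm–7:07 pm.
Merge the second list: 9:51 am–12:42 pm, 6:12 pm–9:17 pm.
9:18 am–12:50 pm with B removed leaves 9:18 am–9:51 am, 12:42 pm–12:50 pm.
4:26 pm–7:07 pm with B removed leaves 4:26 pm–6:12 pm.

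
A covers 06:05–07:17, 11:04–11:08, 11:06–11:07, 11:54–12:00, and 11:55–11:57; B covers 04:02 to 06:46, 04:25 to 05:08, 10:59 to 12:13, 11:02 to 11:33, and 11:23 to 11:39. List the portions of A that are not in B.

A, merged: 06:05–07:17, 11:04–11:08, 11:54–12:00.
B, merged: 04:02–06:46, 10:59–12:13.
06:05–07:17 minus B → 06:46–07:17.
11:04–11:08: fully covered by B → removed.
11:54–12:00: fully covered by B → removed.

06:46–07:17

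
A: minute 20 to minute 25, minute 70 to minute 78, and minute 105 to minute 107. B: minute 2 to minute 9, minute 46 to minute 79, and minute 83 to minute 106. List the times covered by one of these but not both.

minute 2 to minute 9, minute 20 to minute 25, minute 46 to minute 70, minute 78 to minute 79, minute 83 to minute 105, minute 106 to minute 107

A but not B: minute 20 to minute 25, minute 106 to minute 107.
B but not A: minute 2 to minute 9, minute 46 to minute 70, minute 78 to minute 79, minute 83 to minute 105.
Combining gives A △ B.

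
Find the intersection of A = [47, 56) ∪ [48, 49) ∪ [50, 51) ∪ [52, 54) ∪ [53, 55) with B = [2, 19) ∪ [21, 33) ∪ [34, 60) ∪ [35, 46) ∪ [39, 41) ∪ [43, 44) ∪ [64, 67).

First set merges to [47, 56).
Second set merges to [2, 19), [21, 33), [34, 60), [64, 67).
[47, 56) overlaps B on [47, 56).

[47, 56)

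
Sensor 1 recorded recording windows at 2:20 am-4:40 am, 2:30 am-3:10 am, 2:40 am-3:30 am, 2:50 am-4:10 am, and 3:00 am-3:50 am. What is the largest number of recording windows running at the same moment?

At 3:00 am, 5 of the intervals are simultaneously active.
No point has more.

5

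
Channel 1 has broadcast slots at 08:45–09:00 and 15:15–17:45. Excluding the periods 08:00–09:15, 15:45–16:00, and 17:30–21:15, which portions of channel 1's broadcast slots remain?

08:45–09:00: fully covered by B → removed.
15:15–17:45 minus B → 15:15–15:45, 16:00–17:30.

15:15–15:45, 16:00–17:30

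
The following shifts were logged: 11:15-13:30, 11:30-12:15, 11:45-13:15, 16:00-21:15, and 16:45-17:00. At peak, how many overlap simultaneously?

Sweep endpoints in order; track running count of active intervals.
Peak of 3 reached at 11:45.

3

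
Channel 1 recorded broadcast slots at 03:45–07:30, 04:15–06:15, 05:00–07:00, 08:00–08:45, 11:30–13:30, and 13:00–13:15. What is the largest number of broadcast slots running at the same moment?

3

Walk the sorted start/end points keeping a running depth.
The depth first hits 3 at 05:00.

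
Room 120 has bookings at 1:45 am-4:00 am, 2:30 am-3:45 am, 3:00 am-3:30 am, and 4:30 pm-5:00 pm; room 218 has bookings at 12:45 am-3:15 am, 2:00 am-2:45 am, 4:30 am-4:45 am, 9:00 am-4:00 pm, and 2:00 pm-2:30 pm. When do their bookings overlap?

First set merges to 1:45 am–4:00 am, 4:30 pm–5:00 pm.
Second set merges to 12:45 am–3:15 am, 4:30 am–4:45 am, 9:00 am–4:00 pm.
1:45 am–4:00 am ∩ B → 1:45 am–3:15 am.
4:30 pm–5:00 pm meets no B interval.

1:45 am–3:15 am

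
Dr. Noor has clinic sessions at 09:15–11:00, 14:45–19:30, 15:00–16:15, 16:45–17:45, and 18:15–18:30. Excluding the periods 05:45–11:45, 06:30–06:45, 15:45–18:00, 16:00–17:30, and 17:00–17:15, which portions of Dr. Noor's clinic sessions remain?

14:45–15:45, 18:00–19:30

First set merges to 09:15–11:00, 14:45–19:30.
Second set merges to 05:45–11:45, 15:45–18:00.
09:15–11:00: entirely removed.
14:45–19:30 \ B = 14:45–15:45, 18:00–19:30.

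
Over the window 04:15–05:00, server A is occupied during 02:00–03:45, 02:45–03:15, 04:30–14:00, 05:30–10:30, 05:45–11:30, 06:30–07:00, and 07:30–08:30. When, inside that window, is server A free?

Covered (merged): 02:00-03:45, 04:30-14:00.
Complement within 04:15-05:00: 04:15-04:30.

04:15-04:30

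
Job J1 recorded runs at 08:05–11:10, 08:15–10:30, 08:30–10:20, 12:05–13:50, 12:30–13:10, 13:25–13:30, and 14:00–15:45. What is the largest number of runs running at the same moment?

Sweep endpoints in order; track running count of active intervals.
Peak of 3 reached at 08:30.

3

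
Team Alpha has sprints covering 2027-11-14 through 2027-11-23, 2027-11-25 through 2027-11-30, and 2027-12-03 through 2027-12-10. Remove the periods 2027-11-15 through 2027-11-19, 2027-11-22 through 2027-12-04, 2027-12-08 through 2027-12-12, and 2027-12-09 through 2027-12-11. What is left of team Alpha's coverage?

2027-11-14 through 2027-11-14, 2027-11-20 through 2027-11-21, 2027-12-05 through 2027-12-07

B, merged: 2027-11-15 through 2027-11-19, 2027-11-22 through 2027-12-04, 2027-12-08 through 2027-12-12.
2027-11-14 through 2027-11-23 minus B → 2027-11-14 through 2027-11-14, 2027-11-20 through 2027-11-21.
2027-11-25 through 2027-11-30: fully covered by B → removed.
2027-12-03 through 2027-12-10 minus B → 2027-12-05 through 2027-12-07.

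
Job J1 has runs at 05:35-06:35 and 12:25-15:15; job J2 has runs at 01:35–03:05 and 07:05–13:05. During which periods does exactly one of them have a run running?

A but not B: 05:35–06:35, 13:05–15:15.
B but not A: 01:35–03:05, 07:05–12:25.
Combining gives A △ B.

01:35–03:05, 05:35–06:35, 07:05–12:25, 13:05–15:15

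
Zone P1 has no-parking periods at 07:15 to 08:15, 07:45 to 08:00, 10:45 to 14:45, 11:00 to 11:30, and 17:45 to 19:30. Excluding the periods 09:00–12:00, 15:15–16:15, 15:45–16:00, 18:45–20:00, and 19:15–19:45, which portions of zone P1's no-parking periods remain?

07:15–08:15, 12:00–14:45, 17:45–18:45

First set merges to 07:15–08:15, 10:45–14:45, 17:45–19:30.
Second set merges to 09:00–12:00, 15:15–16:15, 18:45–20:00.
07:15–08:15: no B overlap → unchanged.
10:45–14:45 minus B → 12:00–14:45.
17:45–19:30 minus B → 17:45–18:45.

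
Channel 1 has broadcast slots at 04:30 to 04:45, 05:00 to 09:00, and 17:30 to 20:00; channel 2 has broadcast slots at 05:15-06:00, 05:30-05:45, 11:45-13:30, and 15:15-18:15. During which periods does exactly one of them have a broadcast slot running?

04:30–04:45, 05:00–05:15, 06:00–09:00, 11:45–13:30, 15:15–17:30, 18:15–20:00

Second set merges to 05:15–06:00, 11:45–13:30, 15:15–18:15.
A \ B = 04:30–04:45, 05:00–05:15, 06:00–09:00, 18:15–20:00.
B \ A = 11:45–13:30, 15:15–17:30.
Union of the two gives the symmetric difference.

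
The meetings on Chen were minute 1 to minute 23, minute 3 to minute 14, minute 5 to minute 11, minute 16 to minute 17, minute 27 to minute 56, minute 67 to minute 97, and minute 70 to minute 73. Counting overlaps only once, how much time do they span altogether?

81 minutes

Merged: minute 1 to minute 23, minute 27 to minute 56, minute 67 to minute 97.
Lengths: 22 minutes + 29 minutes + 30 minutes = 81 minutes.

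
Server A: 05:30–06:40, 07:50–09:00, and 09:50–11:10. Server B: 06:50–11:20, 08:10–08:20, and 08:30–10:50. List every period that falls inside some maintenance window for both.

07:50–09:00, 09:50–11:10

Merge the second list: 06:50–11:20.
05:30–06:40 meets no B interval.
07:50–09:00 ∩ B → 07:50–09:00.
09:50–11:10 ∩ B → 09:50–11:10.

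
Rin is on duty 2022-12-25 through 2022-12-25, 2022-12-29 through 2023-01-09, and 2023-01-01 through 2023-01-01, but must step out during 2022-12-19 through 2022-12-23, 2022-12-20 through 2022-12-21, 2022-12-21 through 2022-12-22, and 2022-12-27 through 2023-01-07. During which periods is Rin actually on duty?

2022-12-25 through 2022-12-25, 2023-01-08 through 2023-01-09

A, merged: 2022-12-25 through 2022-12-25, 2022-12-29 through 2023-01-09.
B, merged: 2022-12-19 through 2022-12-23, 2022-12-27 through 2023-01-07.
2022-12-25 through 2022-12-25: no B overlap → unchanged.
2022-12-29 through 2023-01-09 minus B → 2023-01-08 through 2023-01-09.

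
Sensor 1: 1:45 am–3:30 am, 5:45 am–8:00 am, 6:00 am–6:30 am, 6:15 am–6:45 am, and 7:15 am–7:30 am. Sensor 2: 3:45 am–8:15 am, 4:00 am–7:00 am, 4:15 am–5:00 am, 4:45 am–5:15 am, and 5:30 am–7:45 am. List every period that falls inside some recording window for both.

First set merges to 1:45 am–3:30 am, 5:45 am–8:00 am.
Second set merges to 3:45 am–8:15 am.
1:45 am–3:30 am falls entirely outside B.
5:45 am–8:00 am overlaps B on 5:45 am–8:00 am.

5:45 am–8:00 am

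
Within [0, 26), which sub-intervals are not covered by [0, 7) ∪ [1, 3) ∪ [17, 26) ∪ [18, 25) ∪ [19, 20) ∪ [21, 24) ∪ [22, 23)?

[7, 17)

Covered (merged): [0, 7), [17, 26).
Gaps within [0, 26): [7, 17).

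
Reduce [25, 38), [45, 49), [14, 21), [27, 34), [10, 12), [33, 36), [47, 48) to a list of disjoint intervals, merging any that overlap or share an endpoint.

Sort by start: [10, 12), [14, 21), [25, 38), [27, 34), [33, 36), [45, 49), [47, 48).
[14, 21) is disjoint → start new block.
[25, 38) is disjoint → start new block.
[27, 34) overlaps/touches [25, 38) → extend to [25, 38).
[33, 36) overlaps/touches [25, 38) → extend to [25, 38).
[45, 49) is disjoint → start new block.
[47, 48) overlaps/touches [45, 49) → extend to [45, 49).

[10, 12) ∪ [14, 21) ∪ [25, 38) ∪ [45, 49)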